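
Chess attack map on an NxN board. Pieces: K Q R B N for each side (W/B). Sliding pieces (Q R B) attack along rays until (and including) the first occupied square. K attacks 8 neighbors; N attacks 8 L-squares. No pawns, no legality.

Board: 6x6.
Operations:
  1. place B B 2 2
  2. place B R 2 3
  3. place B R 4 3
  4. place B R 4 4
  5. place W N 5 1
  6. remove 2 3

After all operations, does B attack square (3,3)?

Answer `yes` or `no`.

Answer: yes

Derivation:
Op 1: place BB@(2,2)
Op 2: place BR@(2,3)
Op 3: place BR@(4,3)
Op 4: place BR@(4,4)
Op 5: place WN@(5,1)
Op 6: remove (2,3)
Per-piece attacks for B:
  BB@(2,2): attacks (3,3) (4,4) (3,1) (4,0) (1,3) (0,4) (1,1) (0,0) [ray(1,1) blocked at (4,4)]
  BR@(4,3): attacks (4,4) (4,2) (4,1) (4,0) (5,3) (3,3) (2,3) (1,3) (0,3) [ray(0,1) blocked at (4,4)]
  BR@(4,4): attacks (4,5) (4,3) (5,4) (3,4) (2,4) (1,4) (0,4) [ray(0,-1) blocked at (4,3)]
B attacks (3,3): yes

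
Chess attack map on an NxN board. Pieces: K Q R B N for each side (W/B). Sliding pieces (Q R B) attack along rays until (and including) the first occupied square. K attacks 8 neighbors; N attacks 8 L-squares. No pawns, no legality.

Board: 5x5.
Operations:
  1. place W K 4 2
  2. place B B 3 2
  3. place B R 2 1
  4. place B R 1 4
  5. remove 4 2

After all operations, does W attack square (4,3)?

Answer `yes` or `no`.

Op 1: place WK@(4,2)
Op 2: place BB@(3,2)
Op 3: place BR@(2,1)
Op 4: place BR@(1,4)
Op 5: remove (4,2)
Per-piece attacks for W:
W attacks (4,3): no

Answer: no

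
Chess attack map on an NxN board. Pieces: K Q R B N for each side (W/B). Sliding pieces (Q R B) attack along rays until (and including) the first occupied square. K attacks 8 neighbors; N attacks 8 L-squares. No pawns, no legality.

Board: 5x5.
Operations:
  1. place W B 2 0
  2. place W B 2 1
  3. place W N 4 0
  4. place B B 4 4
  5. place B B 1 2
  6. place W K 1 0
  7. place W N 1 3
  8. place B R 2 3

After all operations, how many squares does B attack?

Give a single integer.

Answer: 11

Derivation:
Op 1: place WB@(2,0)
Op 2: place WB@(2,1)
Op 3: place WN@(4,0)
Op 4: place BB@(4,4)
Op 5: place BB@(1,2)
Op 6: place WK@(1,0)
Op 7: place WN@(1,3)
Op 8: place BR@(2,3)
Per-piece attacks for B:
  BB@(1,2): attacks (2,3) (2,1) (0,3) (0,1) [ray(1,1) blocked at (2,3); ray(1,-1) blocked at (2,1)]
  BR@(2,3): attacks (2,4) (2,2) (2,1) (3,3) (4,3) (1,3) [ray(0,-1) blocked at (2,1); ray(-1,0) blocked at (1,3)]
  BB@(4,4): attacks (3,3) (2,2) (1,1) (0,0)
Union (11 distinct): (0,0) (0,1) (0,3) (1,1) (1,3) (2,1) (2,2) (2,3) (2,4) (3,3) (4,3)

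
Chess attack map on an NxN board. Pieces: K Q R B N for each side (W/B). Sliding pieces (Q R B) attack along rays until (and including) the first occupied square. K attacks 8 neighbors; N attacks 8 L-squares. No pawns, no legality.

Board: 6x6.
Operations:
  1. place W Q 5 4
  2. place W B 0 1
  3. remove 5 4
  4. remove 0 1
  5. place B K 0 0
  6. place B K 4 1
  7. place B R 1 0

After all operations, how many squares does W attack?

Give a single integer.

Op 1: place WQ@(5,4)
Op 2: place WB@(0,1)
Op 3: remove (5,4)
Op 4: remove (0,1)
Op 5: place BK@(0,0)
Op 6: place BK@(4,1)
Op 7: place BR@(1,0)
Per-piece attacks for W:
Union (0 distinct): (none)

Answer: 0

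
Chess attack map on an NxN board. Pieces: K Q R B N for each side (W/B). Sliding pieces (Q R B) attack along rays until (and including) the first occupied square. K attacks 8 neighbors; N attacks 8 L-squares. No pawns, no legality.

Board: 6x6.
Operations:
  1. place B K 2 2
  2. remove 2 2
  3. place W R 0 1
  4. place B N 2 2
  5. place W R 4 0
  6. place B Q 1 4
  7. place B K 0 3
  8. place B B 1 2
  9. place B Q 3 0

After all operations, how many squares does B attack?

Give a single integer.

Answer: 30

Derivation:
Op 1: place BK@(2,2)
Op 2: remove (2,2)
Op 3: place WR@(0,1)
Op 4: place BN@(2,2)
Op 5: place WR@(4,0)
Op 6: place BQ@(1,4)
Op 7: place BK@(0,3)
Op 8: place BB@(1,2)
Op 9: place BQ@(3,0)
Per-piece attacks for B:
  BK@(0,3): attacks (0,4) (0,2) (1,3) (1,4) (1,2)
  BB@(1,2): attacks (2,3) (3,4) (4,5) (2,1) (3,0) (0,3) (0,1) [ray(1,-1) blocked at (3,0); ray(-1,1) blocked at (0,3); ray(-1,-1) blocked at (0,1)]
  BQ@(1,4): attacks (1,5) (1,3) (1,2) (2,4) (3,4) (4,4) (5,4) (0,4) (2,5) (2,3) (3,2) (4,1) (5,0) (0,5) (0,3) [ray(0,-1) blocked at (1,2); ray(-1,-1) blocked at (0,3)]
  BN@(2,2): attacks (3,4) (4,3) (1,4) (0,3) (3,0) (4,1) (1,0) (0,1)
  BQ@(3,0): attacks (3,1) (3,2) (3,3) (3,4) (3,5) (4,0) (2,0) (1,0) (0,0) (4,1) (5,2) (2,1) (1,2) [ray(1,0) blocked at (4,0); ray(-1,1) blocked at (1,2)]
Union (30 distinct): (0,0) (0,1) (0,2) (0,3) (0,4) (0,5) (1,0) (1,2) (1,3) (1,4) (1,5) (2,0) (2,1) (2,3) (2,4) (2,5) (3,0) (3,1) (3,2) (3,3) (3,4) (3,5) (4,0) (4,1) (4,3) (4,4) (4,5) (5,0) (5,2) (5,4)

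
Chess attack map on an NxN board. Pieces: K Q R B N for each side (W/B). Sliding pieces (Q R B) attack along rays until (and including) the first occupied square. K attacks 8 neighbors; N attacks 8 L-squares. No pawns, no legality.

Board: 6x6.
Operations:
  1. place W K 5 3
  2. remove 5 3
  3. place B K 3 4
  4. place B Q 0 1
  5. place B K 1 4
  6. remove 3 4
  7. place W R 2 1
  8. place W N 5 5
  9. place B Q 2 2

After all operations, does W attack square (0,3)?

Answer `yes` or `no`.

Op 1: place WK@(5,3)
Op 2: remove (5,3)
Op 3: place BK@(3,4)
Op 4: place BQ@(0,1)
Op 5: place BK@(1,4)
Op 6: remove (3,4)
Op 7: place WR@(2,1)
Op 8: place WN@(5,5)
Op 9: place BQ@(2,2)
Per-piece attacks for W:
  WR@(2,1): attacks (2,2) (2,0) (3,1) (4,1) (5,1) (1,1) (0,1) [ray(0,1) blocked at (2,2); ray(-1,0) blocked at (0,1)]
  WN@(5,5): attacks (4,3) (3,4)
W attacks (0,3): no

Answer: no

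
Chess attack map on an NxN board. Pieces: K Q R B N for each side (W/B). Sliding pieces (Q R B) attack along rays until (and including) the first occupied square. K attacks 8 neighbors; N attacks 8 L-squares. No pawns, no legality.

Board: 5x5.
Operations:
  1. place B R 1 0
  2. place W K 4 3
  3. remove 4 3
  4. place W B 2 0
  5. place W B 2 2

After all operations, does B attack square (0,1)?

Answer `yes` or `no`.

Op 1: place BR@(1,0)
Op 2: place WK@(4,3)
Op 3: remove (4,3)
Op 4: place WB@(2,0)
Op 5: place WB@(2,2)
Per-piece attacks for B:
  BR@(1,0): attacks (1,1) (1,2) (1,3) (1,4) (2,0) (0,0) [ray(1,0) blocked at (2,0)]
B attacks (0,1): no

Answer: no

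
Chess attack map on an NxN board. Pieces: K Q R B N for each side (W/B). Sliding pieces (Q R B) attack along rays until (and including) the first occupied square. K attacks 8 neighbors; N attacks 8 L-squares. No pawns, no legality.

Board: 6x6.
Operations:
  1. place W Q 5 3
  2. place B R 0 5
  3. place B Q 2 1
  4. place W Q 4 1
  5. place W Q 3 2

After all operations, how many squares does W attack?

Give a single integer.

Answer: 27

Derivation:
Op 1: place WQ@(5,3)
Op 2: place BR@(0,5)
Op 3: place BQ@(2,1)
Op 4: place WQ@(4,1)
Op 5: place WQ@(3,2)
Per-piece attacks for W:
  WQ@(3,2): attacks (3,3) (3,4) (3,5) (3,1) (3,0) (4,2) (5,2) (2,2) (1,2) (0,2) (4,3) (5,4) (4,1) (2,3) (1,4) (0,5) (2,1) [ray(1,-1) blocked at (4,1); ray(-1,1) blocked at (0,5); ray(-1,-1) blocked at (2,1)]
  WQ@(4,1): attacks (4,2) (4,3) (4,4) (4,5) (4,0) (5,1) (3,1) (2,1) (5,2) (5,0) (3,2) (3,0) [ray(-1,0) blocked at (2,1); ray(-1,1) blocked at (3,2)]
  WQ@(5,3): attacks (5,4) (5,5) (5,2) (5,1) (5,0) (4,3) (3,3) (2,3) (1,3) (0,3) (4,4) (3,5) (4,2) (3,1) (2,0)
Union (27 distinct): (0,2) (0,3) (0,5) (1,2) (1,3) (1,4) (2,0) (2,1) (2,2) (2,3) (3,0) (3,1) (3,2) (3,3) (3,4) (3,5) (4,0) (4,1) (4,2) (4,3) (4,4) (4,5) (5,0) (5,1) (5,2) (5,4) (5,5)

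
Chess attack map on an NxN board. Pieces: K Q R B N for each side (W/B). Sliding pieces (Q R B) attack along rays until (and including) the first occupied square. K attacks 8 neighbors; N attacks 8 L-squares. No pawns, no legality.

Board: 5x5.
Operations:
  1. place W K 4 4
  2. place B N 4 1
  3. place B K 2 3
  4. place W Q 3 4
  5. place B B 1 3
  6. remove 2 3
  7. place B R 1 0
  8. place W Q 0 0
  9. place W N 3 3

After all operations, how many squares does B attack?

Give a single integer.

Answer: 13

Derivation:
Op 1: place WK@(4,4)
Op 2: place BN@(4,1)
Op 3: place BK@(2,3)
Op 4: place WQ@(3,4)
Op 5: place BB@(1,3)
Op 6: remove (2,3)
Op 7: place BR@(1,0)
Op 8: place WQ@(0,0)
Op 9: place WN@(3,3)
Per-piece attacks for B:
  BR@(1,0): attacks (1,1) (1,2) (1,3) (2,0) (3,0) (4,0) (0,0) [ray(0,1) blocked at (1,3); ray(-1,0) blocked at (0,0)]
  BB@(1,3): attacks (2,4) (2,2) (3,1) (4,0) (0,4) (0,2)
  BN@(4,1): attacks (3,3) (2,2) (2,0)
Union (13 distinct): (0,0) (0,2) (0,4) (1,1) (1,2) (1,3) (2,0) (2,2) (2,4) (3,0) (3,1) (3,3) (4,0)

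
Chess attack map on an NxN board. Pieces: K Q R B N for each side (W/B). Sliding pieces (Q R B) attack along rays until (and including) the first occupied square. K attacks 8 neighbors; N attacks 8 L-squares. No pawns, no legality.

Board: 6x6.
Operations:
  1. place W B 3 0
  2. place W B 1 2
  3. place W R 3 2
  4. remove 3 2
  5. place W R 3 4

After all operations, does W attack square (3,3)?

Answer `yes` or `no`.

Answer: yes

Derivation:
Op 1: place WB@(3,0)
Op 2: place WB@(1,2)
Op 3: place WR@(3,2)
Op 4: remove (3,2)
Op 5: place WR@(3,4)
Per-piece attacks for W:
  WB@(1,2): attacks (2,3) (3,4) (2,1) (3,0) (0,3) (0,1) [ray(1,1) blocked at (3,4); ray(1,-1) blocked at (3,0)]
  WB@(3,0): attacks (4,1) (5,2) (2,1) (1,2) [ray(-1,1) blocked at (1,2)]
  WR@(3,4): attacks (3,5) (3,3) (3,2) (3,1) (3,0) (4,4) (5,4) (2,4) (1,4) (0,4) [ray(0,-1) blocked at (3,0)]
W attacks (3,3): yes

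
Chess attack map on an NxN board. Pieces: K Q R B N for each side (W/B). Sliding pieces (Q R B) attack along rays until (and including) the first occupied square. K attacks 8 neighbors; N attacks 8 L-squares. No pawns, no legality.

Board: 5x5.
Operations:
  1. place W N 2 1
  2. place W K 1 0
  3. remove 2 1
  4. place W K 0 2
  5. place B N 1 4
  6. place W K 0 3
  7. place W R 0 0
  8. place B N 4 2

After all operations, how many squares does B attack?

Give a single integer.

Answer: 7

Derivation:
Op 1: place WN@(2,1)
Op 2: place WK@(1,0)
Op 3: remove (2,1)
Op 4: place WK@(0,2)
Op 5: place BN@(1,4)
Op 6: place WK@(0,3)
Op 7: place WR@(0,0)
Op 8: place BN@(4,2)
Per-piece attacks for B:
  BN@(1,4): attacks (2,2) (3,3) (0,2)
  BN@(4,2): attacks (3,4) (2,3) (3,0) (2,1)
Union (7 distinct): (0,2) (2,1) (2,2) (2,3) (3,0) (3,3) (3,4)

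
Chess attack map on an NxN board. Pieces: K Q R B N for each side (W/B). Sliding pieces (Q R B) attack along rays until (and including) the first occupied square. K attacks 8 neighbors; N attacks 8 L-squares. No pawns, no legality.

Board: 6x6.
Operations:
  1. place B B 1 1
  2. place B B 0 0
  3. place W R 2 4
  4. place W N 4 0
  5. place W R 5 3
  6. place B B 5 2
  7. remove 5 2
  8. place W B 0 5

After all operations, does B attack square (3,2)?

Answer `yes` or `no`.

Answer: no

Derivation:
Op 1: place BB@(1,1)
Op 2: place BB@(0,0)
Op 3: place WR@(2,4)
Op 4: place WN@(4,0)
Op 5: place WR@(5,3)
Op 6: place BB@(5,2)
Op 7: remove (5,2)
Op 8: place WB@(0,5)
Per-piece attacks for B:
  BB@(0,0): attacks (1,1) [ray(1,1) blocked at (1,1)]
  BB@(1,1): attacks (2,2) (3,3) (4,4) (5,5) (2,0) (0,2) (0,0) [ray(-1,-1) blocked at (0,0)]
B attacks (3,2): no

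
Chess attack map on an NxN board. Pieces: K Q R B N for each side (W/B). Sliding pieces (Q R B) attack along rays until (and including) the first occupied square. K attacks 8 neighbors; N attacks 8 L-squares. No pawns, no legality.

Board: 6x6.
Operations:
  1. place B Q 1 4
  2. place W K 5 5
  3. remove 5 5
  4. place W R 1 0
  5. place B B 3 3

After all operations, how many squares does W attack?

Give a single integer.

Answer: 9

Derivation:
Op 1: place BQ@(1,4)
Op 2: place WK@(5,5)
Op 3: remove (5,5)
Op 4: place WR@(1,0)
Op 5: place BB@(3,3)
Per-piece attacks for W:
  WR@(1,0): attacks (1,1) (1,2) (1,3) (1,4) (2,0) (3,0) (4,0) (5,0) (0,0) [ray(0,1) blocked at (1,4)]
Union (9 distinct): (0,0) (1,1) (1,2) (1,3) (1,4) (2,0) (3,0) (4,0) (5,0)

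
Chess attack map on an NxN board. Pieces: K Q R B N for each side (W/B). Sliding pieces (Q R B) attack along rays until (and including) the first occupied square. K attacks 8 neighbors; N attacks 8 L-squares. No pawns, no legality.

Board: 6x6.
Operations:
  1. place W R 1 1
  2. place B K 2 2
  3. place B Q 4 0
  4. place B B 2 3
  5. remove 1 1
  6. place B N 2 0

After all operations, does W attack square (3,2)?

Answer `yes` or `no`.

Op 1: place WR@(1,1)
Op 2: place BK@(2,2)
Op 3: place BQ@(4,0)
Op 4: place BB@(2,3)
Op 5: remove (1,1)
Op 6: place BN@(2,0)
Per-piece attacks for W:
W attacks (3,2): no

Answer: no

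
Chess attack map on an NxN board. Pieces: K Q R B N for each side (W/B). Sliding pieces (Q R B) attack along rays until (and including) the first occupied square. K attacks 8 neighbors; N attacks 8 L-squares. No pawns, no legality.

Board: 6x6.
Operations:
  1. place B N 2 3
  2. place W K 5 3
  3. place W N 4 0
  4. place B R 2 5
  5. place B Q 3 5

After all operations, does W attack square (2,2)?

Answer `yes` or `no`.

Op 1: place BN@(2,3)
Op 2: place WK@(5,3)
Op 3: place WN@(4,0)
Op 4: place BR@(2,5)
Op 5: place BQ@(3,5)
Per-piece attacks for W:
  WN@(4,0): attacks (5,2) (3,2) (2,1)
  WK@(5,3): attacks (5,4) (5,2) (4,3) (4,4) (4,2)
W attacks (2,2): no

Answer: no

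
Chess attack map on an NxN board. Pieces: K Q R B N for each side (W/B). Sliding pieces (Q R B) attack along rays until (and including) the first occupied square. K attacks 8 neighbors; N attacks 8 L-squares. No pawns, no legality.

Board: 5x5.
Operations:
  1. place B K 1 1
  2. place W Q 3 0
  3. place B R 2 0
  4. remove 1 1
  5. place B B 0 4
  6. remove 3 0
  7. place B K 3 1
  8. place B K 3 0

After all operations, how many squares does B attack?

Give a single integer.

Op 1: place BK@(1,1)
Op 2: place WQ@(3,0)
Op 3: place BR@(2,0)
Op 4: remove (1,1)
Op 5: place BB@(0,4)
Op 6: remove (3,0)
Op 7: place BK@(3,1)
Op 8: place BK@(3,0)
Per-piece attacks for B:
  BB@(0,4): attacks (1,3) (2,2) (3,1) [ray(1,-1) blocked at (3,1)]
  BR@(2,0): attacks (2,1) (2,2) (2,3) (2,4) (3,0) (1,0) (0,0) [ray(1,0) blocked at (3,0)]
  BK@(3,0): attacks (3,1) (4,0) (2,0) (4,1) (2,1)
  BK@(3,1): attacks (3,2) (3,0) (4,1) (2,1) (4,2) (4,0) (2,2) (2,0)
Union (14 distinct): (0,0) (1,0) (1,3) (2,0) (2,1) (2,2) (2,3) (2,4) (3,0) (3,1) (3,2) (4,0) (4,1) (4,2)

Answer: 14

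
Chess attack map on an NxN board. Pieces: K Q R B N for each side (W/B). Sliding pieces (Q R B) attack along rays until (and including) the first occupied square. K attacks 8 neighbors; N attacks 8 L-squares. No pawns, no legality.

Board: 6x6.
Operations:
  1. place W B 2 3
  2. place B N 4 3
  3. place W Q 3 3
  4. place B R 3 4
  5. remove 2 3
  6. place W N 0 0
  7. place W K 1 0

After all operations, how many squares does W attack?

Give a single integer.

Answer: 21

Derivation:
Op 1: place WB@(2,3)
Op 2: place BN@(4,3)
Op 3: place WQ@(3,3)
Op 4: place BR@(3,4)
Op 5: remove (2,3)
Op 6: place WN@(0,0)
Op 7: place WK@(1,0)
Per-piece attacks for W:
  WN@(0,0): attacks (1,2) (2,1)
  WK@(1,0): attacks (1,1) (2,0) (0,0) (2,1) (0,1)
  WQ@(3,3): attacks (3,4) (3,2) (3,1) (3,0) (4,3) (2,3) (1,3) (0,3) (4,4) (5,5) (4,2) (5,1) (2,4) (1,5) (2,2) (1,1) (0,0) [ray(0,1) blocked at (3,4); ray(1,0) blocked at (4,3); ray(-1,-1) blocked at (0,0)]
Union (21 distinct): (0,0) (0,1) (0,3) (1,1) (1,2) (1,3) (1,5) (2,0) (2,1) (2,2) (2,3) (2,4) (3,0) (3,1) (3,2) (3,4) (4,2) (4,3) (4,4) (5,1) (5,5)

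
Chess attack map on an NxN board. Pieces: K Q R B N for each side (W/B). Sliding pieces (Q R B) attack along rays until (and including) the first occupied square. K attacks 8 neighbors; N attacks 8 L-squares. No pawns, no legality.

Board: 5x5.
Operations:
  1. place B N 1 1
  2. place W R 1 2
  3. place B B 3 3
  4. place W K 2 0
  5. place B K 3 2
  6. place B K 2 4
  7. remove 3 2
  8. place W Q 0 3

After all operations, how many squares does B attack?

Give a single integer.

Answer: 13

Derivation:
Op 1: place BN@(1,1)
Op 2: place WR@(1,2)
Op 3: place BB@(3,3)
Op 4: place WK@(2,0)
Op 5: place BK@(3,2)
Op 6: place BK@(2,4)
Op 7: remove (3,2)
Op 8: place WQ@(0,3)
Per-piece attacks for B:
  BN@(1,1): attacks (2,3) (3,2) (0,3) (3,0)
  BK@(2,4): attacks (2,3) (3,4) (1,4) (3,3) (1,3)
  BB@(3,3): attacks (4,4) (4,2) (2,4) (2,2) (1,1) [ray(-1,1) blocked at (2,4); ray(-1,-1) blocked at (1,1)]
Union (13 distinct): (0,3) (1,1) (1,3) (1,4) (2,2) (2,3) (2,4) (3,0) (3,2) (3,3) (3,4) (4,2) (4,4)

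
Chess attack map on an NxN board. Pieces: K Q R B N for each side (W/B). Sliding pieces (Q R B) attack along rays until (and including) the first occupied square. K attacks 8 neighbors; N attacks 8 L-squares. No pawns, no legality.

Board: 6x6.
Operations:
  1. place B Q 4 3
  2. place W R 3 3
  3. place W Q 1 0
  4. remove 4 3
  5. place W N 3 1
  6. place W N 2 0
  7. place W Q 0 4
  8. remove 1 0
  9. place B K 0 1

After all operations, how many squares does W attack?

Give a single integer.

Answer: 23

Derivation:
Op 1: place BQ@(4,3)
Op 2: place WR@(3,3)
Op 3: place WQ@(1,0)
Op 4: remove (4,3)
Op 5: place WN@(3,1)
Op 6: place WN@(2,0)
Op 7: place WQ@(0,4)
Op 8: remove (1,0)
Op 9: place BK@(0,1)
Per-piece attacks for W:
  WQ@(0,4): attacks (0,5) (0,3) (0,2) (0,1) (1,4) (2,4) (3,4) (4,4) (5,4) (1,5) (1,3) (2,2) (3,1) [ray(0,-1) blocked at (0,1); ray(1,-1) blocked at (3,1)]
  WN@(2,0): attacks (3,2) (4,1) (1,2) (0,1)
  WN@(3,1): attacks (4,3) (5,2) (2,3) (1,2) (5,0) (1,0)
  WR@(3,3): attacks (3,4) (3,5) (3,2) (3,1) (4,3) (5,3) (2,3) (1,3) (0,3) [ray(0,-1) blocked at (3,1)]
Union (23 distinct): (0,1) (0,2) (0,3) (0,5) (1,0) (1,2) (1,3) (1,4) (1,5) (2,2) (2,3) (2,4) (3,1) (3,2) (3,4) (3,5) (4,1) (4,3) (4,4) (5,0) (5,2) (5,3) (5,4)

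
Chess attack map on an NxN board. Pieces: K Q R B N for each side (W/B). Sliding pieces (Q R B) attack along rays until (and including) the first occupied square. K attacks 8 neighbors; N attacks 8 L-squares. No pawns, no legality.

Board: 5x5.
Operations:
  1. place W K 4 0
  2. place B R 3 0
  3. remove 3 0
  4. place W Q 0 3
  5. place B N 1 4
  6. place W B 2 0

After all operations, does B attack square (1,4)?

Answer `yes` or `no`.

Op 1: place WK@(4,0)
Op 2: place BR@(3,0)
Op 3: remove (3,0)
Op 4: place WQ@(0,3)
Op 5: place BN@(1,4)
Op 6: place WB@(2,0)
Per-piece attacks for B:
  BN@(1,4): attacks (2,2) (3,3) (0,2)
B attacks (1,4): no

Answer: no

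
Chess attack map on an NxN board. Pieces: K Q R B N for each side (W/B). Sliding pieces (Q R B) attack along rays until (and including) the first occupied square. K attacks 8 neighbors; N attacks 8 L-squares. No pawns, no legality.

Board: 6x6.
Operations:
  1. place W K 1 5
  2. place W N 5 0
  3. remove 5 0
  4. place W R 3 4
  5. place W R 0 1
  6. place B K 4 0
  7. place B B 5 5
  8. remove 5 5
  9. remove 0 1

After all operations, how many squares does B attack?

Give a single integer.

Answer: 5

Derivation:
Op 1: place WK@(1,5)
Op 2: place WN@(5,0)
Op 3: remove (5,0)
Op 4: place WR@(3,4)
Op 5: place WR@(0,1)
Op 6: place BK@(4,0)
Op 7: place BB@(5,5)
Op 8: remove (5,5)
Op 9: remove (0,1)
Per-piece attacks for B:
  BK@(4,0): attacks (4,1) (5,0) (3,0) (5,1) (3,1)
Union (5 distinct): (3,0) (3,1) (4,1) (5,0) (5,1)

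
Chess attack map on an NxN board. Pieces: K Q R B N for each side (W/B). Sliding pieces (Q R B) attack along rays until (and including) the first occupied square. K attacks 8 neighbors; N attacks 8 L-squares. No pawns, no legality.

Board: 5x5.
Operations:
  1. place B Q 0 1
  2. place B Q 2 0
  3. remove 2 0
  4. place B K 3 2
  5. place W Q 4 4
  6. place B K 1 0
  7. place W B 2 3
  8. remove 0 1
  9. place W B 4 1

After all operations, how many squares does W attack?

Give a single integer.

Op 1: place BQ@(0,1)
Op 2: place BQ@(2,0)
Op 3: remove (2,0)
Op 4: place BK@(3,2)
Op 5: place WQ@(4,4)
Op 6: place BK@(1,0)
Op 7: place WB@(2,3)
Op 8: remove (0,1)
Op 9: place WB@(4,1)
Per-piece attacks for W:
  WB@(2,3): attacks (3,4) (3,2) (1,4) (1,2) (0,1) [ray(1,-1) blocked at (3,2)]
  WB@(4,1): attacks (3,2) (3,0) [ray(-1,1) blocked at (3,2)]
  WQ@(4,4): attacks (4,3) (4,2) (4,1) (3,4) (2,4) (1,4) (0,4) (3,3) (2,2) (1,1) (0,0) [ray(0,-1) blocked at (4,1)]
Union (15 distinct): (0,0) (0,1) (0,4) (1,1) (1,2) (1,4) (2,2) (2,4) (3,0) (3,2) (3,3) (3,4) (4,1) (4,2) (4,3)

Answer: 15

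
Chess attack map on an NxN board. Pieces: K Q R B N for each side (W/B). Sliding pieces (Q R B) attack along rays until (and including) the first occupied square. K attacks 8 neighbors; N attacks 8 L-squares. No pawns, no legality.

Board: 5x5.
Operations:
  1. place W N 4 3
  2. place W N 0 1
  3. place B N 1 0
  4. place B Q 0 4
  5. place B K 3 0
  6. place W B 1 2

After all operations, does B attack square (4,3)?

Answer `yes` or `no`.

Answer: no

Derivation:
Op 1: place WN@(4,3)
Op 2: place WN@(0,1)
Op 3: place BN@(1,0)
Op 4: place BQ@(0,4)
Op 5: place BK@(3,0)
Op 6: place WB@(1,2)
Per-piece attacks for B:
  BQ@(0,4): attacks (0,3) (0,2) (0,1) (1,4) (2,4) (3,4) (4,4) (1,3) (2,2) (3,1) (4,0) [ray(0,-1) blocked at (0,1)]
  BN@(1,0): attacks (2,2) (3,1) (0,2)
  BK@(3,0): attacks (3,1) (4,0) (2,0) (4,1) (2,1)
B attacks (4,3): no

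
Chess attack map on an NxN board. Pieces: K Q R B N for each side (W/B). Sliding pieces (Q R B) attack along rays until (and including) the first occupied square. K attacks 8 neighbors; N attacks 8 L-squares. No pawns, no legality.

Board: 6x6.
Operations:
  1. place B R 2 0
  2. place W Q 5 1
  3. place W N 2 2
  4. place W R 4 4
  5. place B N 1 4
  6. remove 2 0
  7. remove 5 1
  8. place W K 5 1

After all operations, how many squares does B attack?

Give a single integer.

Op 1: place BR@(2,0)
Op 2: place WQ@(5,1)
Op 3: place WN@(2,2)
Op 4: place WR@(4,4)
Op 5: place BN@(1,4)
Op 6: remove (2,0)
Op 7: remove (5,1)
Op 8: place WK@(5,1)
Per-piece attacks for B:
  BN@(1,4): attacks (3,5) (2,2) (3,3) (0,2)
Union (4 distinct): (0,2) (2,2) (3,3) (3,5)

Answer: 4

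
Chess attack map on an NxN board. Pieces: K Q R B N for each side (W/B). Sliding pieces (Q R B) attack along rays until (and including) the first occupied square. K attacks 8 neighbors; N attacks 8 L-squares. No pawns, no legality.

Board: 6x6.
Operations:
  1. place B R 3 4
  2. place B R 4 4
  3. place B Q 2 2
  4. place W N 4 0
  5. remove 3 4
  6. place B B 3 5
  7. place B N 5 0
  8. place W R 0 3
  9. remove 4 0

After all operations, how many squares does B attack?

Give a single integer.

Op 1: place BR@(3,4)
Op 2: place BR@(4,4)
Op 3: place BQ@(2,2)
Op 4: place WN@(4,0)
Op 5: remove (3,4)
Op 6: place BB@(3,5)
Op 7: place BN@(5,0)
Op 8: place WR@(0,3)
Op 9: remove (4,0)
Per-piece attacks for B:
  BQ@(2,2): attacks (2,3) (2,4) (2,5) (2,1) (2,0) (3,2) (4,2) (5,2) (1,2) (0,2) (3,3) (4,4) (3,1) (4,0) (1,3) (0,4) (1,1) (0,0) [ray(1,1) blocked at (4,4)]
  BB@(3,5): attacks (4,4) (2,4) (1,3) (0,2) [ray(1,-1) blocked at (4,4)]
  BR@(4,4): attacks (4,5) (4,3) (4,2) (4,1) (4,0) (5,4) (3,4) (2,4) (1,4) (0,4)
  BN@(5,0): attacks (4,2) (3,1)
Union (24 distinct): (0,0) (0,2) (0,4) (1,1) (1,2) (1,3) (1,4) (2,0) (2,1) (2,3) (2,4) (2,5) (3,1) (3,2) (3,3) (3,4) (4,0) (4,1) (4,2) (4,3) (4,4) (4,5) (5,2) (5,4)

Answer: 24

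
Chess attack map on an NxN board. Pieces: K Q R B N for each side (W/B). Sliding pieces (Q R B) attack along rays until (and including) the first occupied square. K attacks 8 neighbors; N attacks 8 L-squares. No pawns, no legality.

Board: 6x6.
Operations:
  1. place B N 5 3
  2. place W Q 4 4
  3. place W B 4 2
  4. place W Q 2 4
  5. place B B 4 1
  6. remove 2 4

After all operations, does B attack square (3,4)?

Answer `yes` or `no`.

Answer: yes

Derivation:
Op 1: place BN@(5,3)
Op 2: place WQ@(4,4)
Op 3: place WB@(4,2)
Op 4: place WQ@(2,4)
Op 5: place BB@(4,1)
Op 6: remove (2,4)
Per-piece attacks for B:
  BB@(4,1): attacks (5,2) (5,0) (3,2) (2,3) (1,4) (0,5) (3,0)
  BN@(5,3): attacks (4,5) (3,4) (4,1) (3,2)
B attacks (3,4): yes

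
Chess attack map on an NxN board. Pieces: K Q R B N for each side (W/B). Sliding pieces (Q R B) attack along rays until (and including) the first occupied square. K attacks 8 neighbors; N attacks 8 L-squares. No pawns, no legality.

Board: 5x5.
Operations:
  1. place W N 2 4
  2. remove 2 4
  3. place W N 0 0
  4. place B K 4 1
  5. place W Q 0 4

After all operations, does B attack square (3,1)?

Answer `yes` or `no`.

Answer: yes

Derivation:
Op 1: place WN@(2,4)
Op 2: remove (2,4)
Op 3: place WN@(0,0)
Op 4: place BK@(4,1)
Op 5: place WQ@(0,4)
Per-piece attacks for B:
  BK@(4,1): attacks (4,2) (4,0) (3,1) (3,2) (3,0)
B attacks (3,1): yes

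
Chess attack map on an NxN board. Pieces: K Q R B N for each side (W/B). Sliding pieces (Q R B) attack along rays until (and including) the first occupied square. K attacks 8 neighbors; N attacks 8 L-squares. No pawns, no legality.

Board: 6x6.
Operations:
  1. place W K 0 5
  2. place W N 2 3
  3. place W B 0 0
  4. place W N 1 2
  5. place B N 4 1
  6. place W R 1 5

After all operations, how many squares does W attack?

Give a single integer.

Op 1: place WK@(0,5)
Op 2: place WN@(2,3)
Op 3: place WB@(0,0)
Op 4: place WN@(1,2)
Op 5: place BN@(4,1)
Op 6: place WR@(1,5)
Per-piece attacks for W:
  WB@(0,0): attacks (1,1) (2,2) (3,3) (4,4) (5,5)
  WK@(0,5): attacks (0,4) (1,5) (1,4)
  WN@(1,2): attacks (2,4) (3,3) (0,4) (2,0) (3,1) (0,0)
  WR@(1,5): attacks (1,4) (1,3) (1,2) (2,5) (3,5) (4,5) (5,5) (0,5) [ray(0,-1) blocked at (1,2); ray(-1,0) blocked at (0,5)]
  WN@(2,3): attacks (3,5) (4,4) (1,5) (0,4) (3,1) (4,2) (1,1) (0,2)
Union (20 distinct): (0,0) (0,2) (0,4) (0,5) (1,1) (1,2) (1,3) (1,4) (1,5) (2,0) (2,2) (2,4) (2,5) (3,1) (3,3) (3,5) (4,2) (4,4) (4,5) (5,5)

Answer: 20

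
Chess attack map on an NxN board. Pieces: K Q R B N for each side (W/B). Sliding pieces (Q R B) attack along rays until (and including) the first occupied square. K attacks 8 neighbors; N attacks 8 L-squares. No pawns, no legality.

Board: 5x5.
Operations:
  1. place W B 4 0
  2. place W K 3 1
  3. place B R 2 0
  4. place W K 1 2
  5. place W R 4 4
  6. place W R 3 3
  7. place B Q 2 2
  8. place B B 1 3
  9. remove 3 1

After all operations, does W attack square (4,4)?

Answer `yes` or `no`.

Answer: no

Derivation:
Op 1: place WB@(4,0)
Op 2: place WK@(3,1)
Op 3: place BR@(2,0)
Op 4: place WK@(1,2)
Op 5: place WR@(4,4)
Op 6: place WR@(3,3)
Op 7: place BQ@(2,2)
Op 8: place BB@(1,3)
Op 9: remove (3,1)
Per-piece attacks for W:
  WK@(1,2): attacks (1,3) (1,1) (2,2) (0,2) (2,3) (2,1) (0,3) (0,1)
  WR@(3,3): attacks (3,4) (3,2) (3,1) (3,0) (4,3) (2,3) (1,3) [ray(-1,0) blocked at (1,3)]
  WB@(4,0): attacks (3,1) (2,2) [ray(-1,1) blocked at (2,2)]
  WR@(4,4): attacks (4,3) (4,2) (4,1) (4,0) (3,4) (2,4) (1,4) (0,4) [ray(0,-1) blocked at (4,0)]
W attacks (4,4): no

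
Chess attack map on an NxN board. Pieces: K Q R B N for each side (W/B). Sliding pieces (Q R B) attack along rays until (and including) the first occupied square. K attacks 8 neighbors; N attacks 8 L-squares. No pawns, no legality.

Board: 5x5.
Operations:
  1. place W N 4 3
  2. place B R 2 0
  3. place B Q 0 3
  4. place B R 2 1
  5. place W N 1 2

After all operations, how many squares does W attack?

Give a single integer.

Op 1: place WN@(4,3)
Op 2: place BR@(2,0)
Op 3: place BQ@(0,3)
Op 4: place BR@(2,1)
Op 5: place WN@(1,2)
Per-piece attacks for W:
  WN@(1,2): attacks (2,4) (3,3) (0,4) (2,0) (3,1) (0,0)
  WN@(4,3): attacks (2,4) (3,1) (2,2)
Union (7 distinct): (0,0) (0,4) (2,0) (2,2) (2,4) (3,1) (3,3)

Answer: 7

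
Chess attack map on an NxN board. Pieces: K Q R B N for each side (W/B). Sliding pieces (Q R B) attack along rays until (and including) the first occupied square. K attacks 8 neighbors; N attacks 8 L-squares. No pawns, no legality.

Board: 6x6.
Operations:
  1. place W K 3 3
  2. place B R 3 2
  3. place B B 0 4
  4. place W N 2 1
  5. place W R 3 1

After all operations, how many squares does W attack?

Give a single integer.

Op 1: place WK@(3,3)
Op 2: place BR@(3,2)
Op 3: place BB@(0,4)
Op 4: place WN@(2,1)
Op 5: place WR@(3,1)
Per-piece attacks for W:
  WN@(2,1): attacks (3,3) (4,2) (1,3) (0,2) (4,0) (0,0)
  WR@(3,1): attacks (3,2) (3,0) (4,1) (5,1) (2,1) [ray(0,1) blocked at (3,2); ray(-1,0) blocked at (2,1)]
  WK@(3,3): attacks (3,4) (3,2) (4,3) (2,3) (4,4) (4,2) (2,4) (2,2)
Union (17 distinct): (0,0) (0,2) (1,3) (2,1) (2,2) (2,3) (2,4) (3,0) (3,2) (3,3) (3,4) (4,0) (4,1) (4,2) (4,3) (4,4) (5,1)

Answer: 17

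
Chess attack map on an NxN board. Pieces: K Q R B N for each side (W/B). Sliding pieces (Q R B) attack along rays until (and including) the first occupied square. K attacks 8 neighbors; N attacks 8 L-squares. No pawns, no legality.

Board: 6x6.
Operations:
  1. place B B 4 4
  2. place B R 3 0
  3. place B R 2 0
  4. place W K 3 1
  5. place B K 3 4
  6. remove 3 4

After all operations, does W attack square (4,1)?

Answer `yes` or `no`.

Answer: yes

Derivation:
Op 1: place BB@(4,4)
Op 2: place BR@(3,0)
Op 3: place BR@(2,0)
Op 4: place WK@(3,1)
Op 5: place BK@(3,4)
Op 6: remove (3,4)
Per-piece attacks for W:
  WK@(3,1): attacks (3,2) (3,0) (4,1) (2,1) (4,2) (4,0) (2,2) (2,0)
W attacks (4,1): yes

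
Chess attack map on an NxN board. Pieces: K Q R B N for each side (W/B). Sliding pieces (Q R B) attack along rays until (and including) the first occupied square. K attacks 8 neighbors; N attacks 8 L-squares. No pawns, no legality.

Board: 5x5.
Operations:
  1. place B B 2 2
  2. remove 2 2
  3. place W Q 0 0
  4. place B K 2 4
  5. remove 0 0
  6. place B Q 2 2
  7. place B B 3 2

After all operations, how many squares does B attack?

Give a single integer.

Answer: 20

Derivation:
Op 1: place BB@(2,2)
Op 2: remove (2,2)
Op 3: place WQ@(0,0)
Op 4: place BK@(2,4)
Op 5: remove (0,0)
Op 6: place BQ@(2,2)
Op 7: place BB@(3,2)
Per-piece attacks for B:
  BQ@(2,2): attacks (2,3) (2,4) (2,1) (2,0) (3,2) (1,2) (0,2) (3,3) (4,4) (3,1) (4,0) (1,3) (0,4) (1,1) (0,0) [ray(0,1) blocked at (2,4); ray(1,0) blocked at (3,2)]
  BK@(2,4): attacks (2,3) (3,4) (1,4) (3,3) (1,3)
  BB@(3,2): attacks (4,3) (4,1) (2,3) (1,4) (2,1) (1,0)
Union (20 distinct): (0,0) (0,2) (0,4) (1,0) (1,1) (1,2) (1,3) (1,4) (2,0) (2,1) (2,3) (2,4) (3,1) (3,2) (3,3) (3,4) (4,0) (4,1) (4,3) (4,4)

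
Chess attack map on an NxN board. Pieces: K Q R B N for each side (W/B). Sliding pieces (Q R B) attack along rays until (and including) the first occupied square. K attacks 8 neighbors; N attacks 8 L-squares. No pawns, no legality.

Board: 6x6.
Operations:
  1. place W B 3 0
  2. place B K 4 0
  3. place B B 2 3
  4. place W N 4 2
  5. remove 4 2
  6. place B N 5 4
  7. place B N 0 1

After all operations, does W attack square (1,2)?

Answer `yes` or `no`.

Answer: yes

Derivation:
Op 1: place WB@(3,0)
Op 2: place BK@(4,0)
Op 3: place BB@(2,3)
Op 4: place WN@(4,2)
Op 5: remove (4,2)
Op 6: place BN@(5,4)
Op 7: place BN@(0,1)
Per-piece attacks for W:
  WB@(3,0): attacks (4,1) (5,2) (2,1) (1,2) (0,3)
W attacks (1,2): yes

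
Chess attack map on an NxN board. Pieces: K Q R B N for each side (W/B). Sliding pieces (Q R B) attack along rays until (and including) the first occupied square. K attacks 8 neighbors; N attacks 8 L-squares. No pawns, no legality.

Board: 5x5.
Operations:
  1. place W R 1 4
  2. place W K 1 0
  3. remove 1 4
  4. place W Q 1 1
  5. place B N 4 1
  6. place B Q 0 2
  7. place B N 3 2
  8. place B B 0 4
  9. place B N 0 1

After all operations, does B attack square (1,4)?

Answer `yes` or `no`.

Op 1: place WR@(1,4)
Op 2: place WK@(1,0)
Op 3: remove (1,4)
Op 4: place WQ@(1,1)
Op 5: place BN@(4,1)
Op 6: place BQ@(0,2)
Op 7: place BN@(3,2)
Op 8: place BB@(0,4)
Op 9: place BN@(0,1)
Per-piece attacks for B:
  BN@(0,1): attacks (1,3) (2,2) (2,0)
  BQ@(0,2): attacks (0,3) (0,4) (0,1) (1,2) (2,2) (3,2) (1,3) (2,4) (1,1) [ray(0,1) blocked at (0,4); ray(0,-1) blocked at (0,1); ray(1,0) blocked at (3,2); ray(1,-1) blocked at (1,1)]
  BB@(0,4): attacks (1,3) (2,2) (3,1) (4,0)
  BN@(3,2): attacks (4,4) (2,4) (1,3) (4,0) (2,0) (1,1)
  BN@(4,1): attacks (3,3) (2,2) (2,0)
B attacks (1,4): no

Answer: no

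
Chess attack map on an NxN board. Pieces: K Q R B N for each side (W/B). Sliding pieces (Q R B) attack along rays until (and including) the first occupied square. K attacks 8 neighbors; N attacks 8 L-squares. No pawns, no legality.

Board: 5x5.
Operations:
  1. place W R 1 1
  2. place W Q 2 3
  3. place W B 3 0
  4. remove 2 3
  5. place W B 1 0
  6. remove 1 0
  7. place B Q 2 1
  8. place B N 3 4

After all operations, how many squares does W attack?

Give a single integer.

Answer: 7

Derivation:
Op 1: place WR@(1,1)
Op 2: place WQ@(2,3)
Op 3: place WB@(3,0)
Op 4: remove (2,3)
Op 5: place WB@(1,0)
Op 6: remove (1,0)
Op 7: place BQ@(2,1)
Op 8: place BN@(3,4)
Per-piece attacks for W:
  WR@(1,1): attacks (1,2) (1,3) (1,4) (1,0) (2,1) (0,1) [ray(1,0) blocked at (2,1)]
  WB@(3,0): attacks (4,1) (2,1) [ray(-1,1) blocked at (2,1)]
Union (7 distinct): (0,1) (1,0) (1,2) (1,3) (1,4) (2,1) (4,1)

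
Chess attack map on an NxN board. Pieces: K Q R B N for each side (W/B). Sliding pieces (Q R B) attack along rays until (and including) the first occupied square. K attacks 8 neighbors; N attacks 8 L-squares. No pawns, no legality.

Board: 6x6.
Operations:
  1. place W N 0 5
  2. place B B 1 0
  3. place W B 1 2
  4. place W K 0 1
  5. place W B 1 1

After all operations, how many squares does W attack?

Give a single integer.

Op 1: place WN@(0,5)
Op 2: place BB@(1,0)
Op 3: place WB@(1,2)
Op 4: place WK@(0,1)
Op 5: place WB@(1,1)
Per-piece attacks for W:
  WK@(0,1): attacks (0,2) (0,0) (1,1) (1,2) (1,0)
  WN@(0,5): attacks (1,3) (2,4)
  WB@(1,1): attacks (2,2) (3,3) (4,4) (5,5) (2,0) (0,2) (0,0)
  WB@(1,2): attacks (2,3) (3,4) (4,5) (2,1) (3,0) (0,3) (0,1) [ray(-1,-1) blocked at (0,1)]
Union (19 distinct): (0,0) (0,1) (0,2) (0,3) (1,0) (1,1) (1,2) (1,3) (2,0) (2,1) (2,2) (2,3) (2,4) (3,0) (3,3) (3,4) (4,4) (4,5) (5,5)

Answer: 19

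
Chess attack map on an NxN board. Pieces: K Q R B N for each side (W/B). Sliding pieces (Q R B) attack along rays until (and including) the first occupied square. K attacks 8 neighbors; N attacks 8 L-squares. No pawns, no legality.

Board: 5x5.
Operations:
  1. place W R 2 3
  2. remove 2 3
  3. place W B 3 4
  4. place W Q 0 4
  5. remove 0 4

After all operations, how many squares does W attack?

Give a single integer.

Answer: 4

Derivation:
Op 1: place WR@(2,3)
Op 2: remove (2,3)
Op 3: place WB@(3,4)
Op 4: place WQ@(0,4)
Op 5: remove (0,4)
Per-piece attacks for W:
  WB@(3,4): attacks (4,3) (2,3) (1,2) (0,1)
Union (4 distinct): (0,1) (1,2) (2,3) (4,3)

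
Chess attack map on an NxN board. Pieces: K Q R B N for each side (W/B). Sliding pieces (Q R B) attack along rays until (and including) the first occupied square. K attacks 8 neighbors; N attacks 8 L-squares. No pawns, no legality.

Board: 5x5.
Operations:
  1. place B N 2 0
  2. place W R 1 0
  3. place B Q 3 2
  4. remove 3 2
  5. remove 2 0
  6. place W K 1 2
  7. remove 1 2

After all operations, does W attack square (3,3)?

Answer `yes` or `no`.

Answer: no

Derivation:
Op 1: place BN@(2,0)
Op 2: place WR@(1,0)
Op 3: place BQ@(3,2)
Op 4: remove (3,2)
Op 5: remove (2,0)
Op 6: place WK@(1,2)
Op 7: remove (1,2)
Per-piece attacks for W:
  WR@(1,0): attacks (1,1) (1,2) (1,3) (1,4) (2,0) (3,0) (4,0) (0,0)
W attacks (3,3): no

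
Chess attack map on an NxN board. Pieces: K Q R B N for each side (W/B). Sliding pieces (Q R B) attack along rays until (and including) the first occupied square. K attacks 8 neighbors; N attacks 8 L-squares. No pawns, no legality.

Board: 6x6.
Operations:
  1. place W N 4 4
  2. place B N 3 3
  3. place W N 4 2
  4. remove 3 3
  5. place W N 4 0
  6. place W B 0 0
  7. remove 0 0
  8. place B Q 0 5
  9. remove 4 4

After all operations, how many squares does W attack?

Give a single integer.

Answer: 8

Derivation:
Op 1: place WN@(4,4)
Op 2: place BN@(3,3)
Op 3: place WN@(4,2)
Op 4: remove (3,3)
Op 5: place WN@(4,0)
Op 6: place WB@(0,0)
Op 7: remove (0,0)
Op 8: place BQ@(0,5)
Op 9: remove (4,4)
Per-piece attacks for W:
  WN@(4,0): attacks (5,2) (3,2) (2,1)
  WN@(4,2): attacks (5,4) (3,4) (2,3) (5,0) (3,0) (2,1)
Union (8 distinct): (2,1) (2,3) (3,0) (3,2) (3,4) (5,0) (5,2) (5,4)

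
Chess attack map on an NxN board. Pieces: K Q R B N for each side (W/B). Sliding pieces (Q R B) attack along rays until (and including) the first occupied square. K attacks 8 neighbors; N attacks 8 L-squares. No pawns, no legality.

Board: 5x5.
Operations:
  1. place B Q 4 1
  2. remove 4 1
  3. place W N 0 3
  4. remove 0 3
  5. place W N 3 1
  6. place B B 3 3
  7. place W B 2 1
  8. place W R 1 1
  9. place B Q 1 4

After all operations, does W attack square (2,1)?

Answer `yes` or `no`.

Answer: yes

Derivation:
Op 1: place BQ@(4,1)
Op 2: remove (4,1)
Op 3: place WN@(0,3)
Op 4: remove (0,3)
Op 5: place WN@(3,1)
Op 6: place BB@(3,3)
Op 7: place WB@(2,1)
Op 8: place WR@(1,1)
Op 9: place BQ@(1,4)
Per-piece attacks for W:
  WR@(1,1): attacks (1,2) (1,3) (1,4) (1,0) (2,1) (0,1) [ray(0,1) blocked at (1,4); ray(1,0) blocked at (2,1)]
  WB@(2,1): attacks (3,2) (4,3) (3,0) (1,2) (0,3) (1,0)
  WN@(3,1): attacks (4,3) (2,3) (1,2) (1,0)
W attacks (2,1): yes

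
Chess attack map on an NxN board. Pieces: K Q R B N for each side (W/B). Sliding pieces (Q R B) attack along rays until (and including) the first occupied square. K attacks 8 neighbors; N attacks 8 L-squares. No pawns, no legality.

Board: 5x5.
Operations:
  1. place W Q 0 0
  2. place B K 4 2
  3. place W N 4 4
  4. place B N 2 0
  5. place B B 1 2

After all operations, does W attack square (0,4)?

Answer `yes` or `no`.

Answer: yes

Derivation:
Op 1: place WQ@(0,0)
Op 2: place BK@(4,2)
Op 3: place WN@(4,4)
Op 4: place BN@(2,0)
Op 5: place BB@(1,2)
Per-piece attacks for W:
  WQ@(0,0): attacks (0,1) (0,2) (0,3) (0,4) (1,0) (2,0) (1,1) (2,2) (3,3) (4,4) [ray(1,0) blocked at (2,0); ray(1,1) blocked at (4,4)]
  WN@(4,4): attacks (3,2) (2,3)
W attacks (0,4): yes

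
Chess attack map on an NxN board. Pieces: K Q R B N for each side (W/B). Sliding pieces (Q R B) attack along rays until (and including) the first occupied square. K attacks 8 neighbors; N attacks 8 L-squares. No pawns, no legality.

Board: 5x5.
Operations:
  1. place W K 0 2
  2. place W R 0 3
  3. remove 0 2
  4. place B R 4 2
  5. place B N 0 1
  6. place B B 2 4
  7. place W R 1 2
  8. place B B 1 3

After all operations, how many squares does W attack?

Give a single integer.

Op 1: place WK@(0,2)
Op 2: place WR@(0,3)
Op 3: remove (0,2)
Op 4: place BR@(4,2)
Op 5: place BN@(0,1)
Op 6: place BB@(2,4)
Op 7: place WR@(1,2)
Op 8: place BB@(1,3)
Per-piece attacks for W:
  WR@(0,3): attacks (0,4) (0,2) (0,1) (1,3) [ray(0,-1) blocked at (0,1); ray(1,0) blocked at (1,3)]
  WR@(1,2): attacks (1,3) (1,1) (1,0) (2,2) (3,2) (4,2) (0,2) [ray(0,1) blocked at (1,3); ray(1,0) blocked at (4,2)]
Union (9 distinct): (0,1) (0,2) (0,4) (1,0) (1,1) (1,3) (2,2) (3,2) (4,2)

Answer: 9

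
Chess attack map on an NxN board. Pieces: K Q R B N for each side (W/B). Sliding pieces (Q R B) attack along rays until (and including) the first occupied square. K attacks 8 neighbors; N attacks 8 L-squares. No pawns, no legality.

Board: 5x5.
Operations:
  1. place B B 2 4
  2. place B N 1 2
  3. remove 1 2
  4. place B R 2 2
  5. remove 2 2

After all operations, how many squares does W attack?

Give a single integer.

Op 1: place BB@(2,4)
Op 2: place BN@(1,2)
Op 3: remove (1,2)
Op 4: place BR@(2,2)
Op 5: remove (2,2)
Per-piece attacks for W:
Union (0 distinct): (none)

Answer: 0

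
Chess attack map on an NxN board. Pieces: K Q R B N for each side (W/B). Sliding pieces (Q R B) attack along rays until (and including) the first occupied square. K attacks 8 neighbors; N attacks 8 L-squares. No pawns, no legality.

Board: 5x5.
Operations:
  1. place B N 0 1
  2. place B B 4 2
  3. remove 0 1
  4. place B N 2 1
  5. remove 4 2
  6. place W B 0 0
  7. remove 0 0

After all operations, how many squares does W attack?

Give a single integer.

Op 1: place BN@(0,1)
Op 2: place BB@(4,2)
Op 3: remove (0,1)
Op 4: place BN@(2,1)
Op 5: remove (4,2)
Op 6: place WB@(0,0)
Op 7: remove (0,0)
Per-piece attacks for W:
Union (0 distinct): (none)

Answer: 0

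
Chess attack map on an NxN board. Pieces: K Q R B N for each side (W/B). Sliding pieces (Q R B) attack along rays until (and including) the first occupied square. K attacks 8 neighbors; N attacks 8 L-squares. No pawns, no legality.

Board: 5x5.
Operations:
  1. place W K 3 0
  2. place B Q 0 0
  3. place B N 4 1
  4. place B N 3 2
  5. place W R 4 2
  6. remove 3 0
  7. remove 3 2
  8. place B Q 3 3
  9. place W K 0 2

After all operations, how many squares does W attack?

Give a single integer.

Op 1: place WK@(3,0)
Op 2: place BQ@(0,0)
Op 3: place BN@(4,1)
Op 4: place BN@(3,2)
Op 5: place WR@(4,2)
Op 6: remove (3,0)
Op 7: remove (3,2)
Op 8: place BQ@(3,3)
Op 9: place WK@(0,2)
Per-piece attacks for W:
  WK@(0,2): attacks (0,3) (0,1) (1,2) (1,3) (1,1)
  WR@(4,2): attacks (4,3) (4,4) (4,1) (3,2) (2,2) (1,2) (0,2) [ray(0,-1) blocked at (4,1); ray(-1,0) blocked at (0,2)]
Union (11 distinct): (0,1) (0,2) (0,3) (1,1) (1,2) (1,3) (2,2) (3,2) (4,1) (4,3) (4,4)

Answer: 11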